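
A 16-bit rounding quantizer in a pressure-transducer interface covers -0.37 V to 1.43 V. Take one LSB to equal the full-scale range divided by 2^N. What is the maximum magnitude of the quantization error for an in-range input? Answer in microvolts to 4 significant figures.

13.73 µV

Span: 1.43 V − (-0.37 V) = 1.8 V.
LSB = 1.8 V ÷ 2^16 = 1.8/65536 V = 27.4658 µV.
A rounding quantizer has |error| ≤ LSB/2 = 13.73 µV.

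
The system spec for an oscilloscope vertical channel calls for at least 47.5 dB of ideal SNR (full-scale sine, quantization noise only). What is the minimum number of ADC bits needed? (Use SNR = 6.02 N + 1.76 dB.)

8 bits

Required N = ⌈(47.5 − 1.76)/6.02⌉ = ⌈7.598⌉ = 8.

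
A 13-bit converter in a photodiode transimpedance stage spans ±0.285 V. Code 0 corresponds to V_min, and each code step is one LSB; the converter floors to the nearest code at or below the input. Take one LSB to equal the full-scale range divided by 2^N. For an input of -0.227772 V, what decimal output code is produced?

Range = 0.285 − (-0.285) = 0.57 V. LSB = 0.57 V / 2^13 ≈ 69.58 µV.
(V_in − V_min) × 2^13/range = (-0.227772 − (-0.285)) × 8192/0.57 = 822.477.
Floor → code = 822.

822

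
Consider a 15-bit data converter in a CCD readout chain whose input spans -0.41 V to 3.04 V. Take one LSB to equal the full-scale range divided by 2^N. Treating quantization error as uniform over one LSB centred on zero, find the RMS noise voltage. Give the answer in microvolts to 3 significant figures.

30.4 µV

The full-scale span is 3.04 − (-0.41) = 3.45 V.
LSB = 3.45 V ÷ 2^15 = 3.45/32768 V = 105.29 µV.
For a uniform distribution on [−LSB/2, +LSB/2], V_rms = LSB/√12 = 105.29 µV/3.4641 = 30.4 µV.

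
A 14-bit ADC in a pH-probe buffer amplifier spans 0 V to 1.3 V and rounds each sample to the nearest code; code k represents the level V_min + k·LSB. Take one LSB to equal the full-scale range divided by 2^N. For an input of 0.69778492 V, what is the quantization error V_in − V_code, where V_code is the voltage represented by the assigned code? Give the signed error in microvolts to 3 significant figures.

+18.8 µV

Full-scale range = 1.3 V. LSB = 1.3 V / 2^14 ≈ 79.35 µV.
(V_in − V_min)/LSB = (0.69778492 − (0)) × 16384/1.3 = 8794.2370 → nearest code k = 8794.
V_code = V_min + k × range/2^14 = 0 + 8794 × 1.3/16384 = 0.69776611328 V.
e = 0.69778492 − (0.69776611328) = +18.8 µV.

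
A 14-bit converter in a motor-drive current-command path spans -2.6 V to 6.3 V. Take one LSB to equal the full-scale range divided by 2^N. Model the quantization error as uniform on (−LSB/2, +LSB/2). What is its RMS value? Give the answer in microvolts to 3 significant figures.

Full-scale range = 6.3 V − (-2.6 V) = 8.9 V.
One LSB is 8.9 V / 16384 = 0.54321 mV.
V_rms = LSB/√12 = 0.54321 mV / √12 = 157 µV.

157 µV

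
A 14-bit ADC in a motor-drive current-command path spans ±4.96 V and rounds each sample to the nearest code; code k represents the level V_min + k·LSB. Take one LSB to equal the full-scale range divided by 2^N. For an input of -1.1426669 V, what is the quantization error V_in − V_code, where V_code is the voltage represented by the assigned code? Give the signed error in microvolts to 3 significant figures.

The full-scale span is 4.96 − (-4.96) = 9.92 V. LSB = 9.92 V / 2^14 ≈ 0.6055 mV.
(-1.1426669 − (-4.96)) / LSB = 3.8173331 × 16384/9.92 = 6304.7566. Nearest integer: k = 6305.
V_code = -4.96 + (6305/16384) × 9.92 = -1.1425195313 V.
V_in − V_code = -1.1426669 − (-1.1425195313) = −147 µV.

−147 µV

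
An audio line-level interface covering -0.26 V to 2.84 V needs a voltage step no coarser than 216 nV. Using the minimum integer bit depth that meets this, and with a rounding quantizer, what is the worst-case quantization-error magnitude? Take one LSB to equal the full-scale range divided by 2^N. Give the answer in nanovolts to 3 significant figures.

92.4 nV

Full-scale range = 2.84 V − (-0.26 V) = 3.1 V.
Need 2^N ≥ 3.1 V / 216 nV = 1.435e7 → N_min = 24.
LSB = 3.1 V / 2^24 = 184.77 nV.
Half an LSB is 92.4 nV.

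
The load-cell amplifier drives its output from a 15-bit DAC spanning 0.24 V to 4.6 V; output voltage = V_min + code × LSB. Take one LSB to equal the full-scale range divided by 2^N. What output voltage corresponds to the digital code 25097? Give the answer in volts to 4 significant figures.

3.579 V

Span: 4.6 V − (0.24 V) = 4.36 V. LSB = 4.36 V / 2^15.
V_out = V_min + code × LSB = 0.24 V + 25097 × 4.36 V / 32768
      = 0.24 V + 3.33932 V = 3.57932 V.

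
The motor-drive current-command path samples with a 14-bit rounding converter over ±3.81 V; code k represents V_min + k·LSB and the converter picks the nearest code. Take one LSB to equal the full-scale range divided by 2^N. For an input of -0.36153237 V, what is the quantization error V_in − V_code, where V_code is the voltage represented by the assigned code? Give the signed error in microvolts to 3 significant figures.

Range = 3.81 − (-3.81) = 7.62 V. LSB = 7.62 V / 2^14 ≈ 465.1 µV.
Position in LSBs: (-0.36153237 − (-3.81)) × 16384/7.62 = 7414.6580; rounding gives k = 7415.
V_code = -3.81 + (7415/16384) × 7.62 = -0.36137329102 V.
V_in − V_code = -0.36153237 − (-0.36137329102) = −159 µV.

−159 µV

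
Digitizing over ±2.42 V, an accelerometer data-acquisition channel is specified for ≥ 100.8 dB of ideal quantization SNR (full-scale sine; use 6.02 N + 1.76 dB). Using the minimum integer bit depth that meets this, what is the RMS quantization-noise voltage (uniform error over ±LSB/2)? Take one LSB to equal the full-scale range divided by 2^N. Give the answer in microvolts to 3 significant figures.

10.7 µV

The full-scale span is 2.42 − (-2.42) = 4.84 V.
6.02 N + 1.76 ≥ 100.8 gives N ≥ 16.452, so the minimum integer is 17.
One LSB is 4.84 V / 131072 = 36.926 µV.
σ_q = LSB/√12 = 36.926 µV/3.4641 = 10.7 µV.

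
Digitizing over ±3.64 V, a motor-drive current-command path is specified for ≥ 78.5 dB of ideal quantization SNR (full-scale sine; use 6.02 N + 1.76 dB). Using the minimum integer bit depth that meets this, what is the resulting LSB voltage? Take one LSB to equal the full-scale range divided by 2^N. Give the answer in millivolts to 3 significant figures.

Span: 3.64 V − (-3.64 V) = 7.28 V.
Solving 6.02 N ≥ 78.5 − 1.76: N ≥ 12.748. Round up → N = 13.
LSB = 7.28 V ÷ 2^13 = 7.28/8192 V = 0.889 mV.

0.889 mV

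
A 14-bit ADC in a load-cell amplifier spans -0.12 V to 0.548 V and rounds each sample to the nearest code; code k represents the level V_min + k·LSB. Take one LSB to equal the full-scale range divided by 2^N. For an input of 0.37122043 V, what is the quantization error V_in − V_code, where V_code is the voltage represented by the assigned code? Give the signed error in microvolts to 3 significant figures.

Span: 0.548 V − (-0.12 V) = 0.668 V. LSB = 0.668 V / 2^14 ≈ 40.77 µV.
(V_in − V_min)/LSB = (0.37122043 − (-0.12)) × 16384/0.668 = 12048.1370 → nearest code k = 12048.
Reconstructed level: -0.12 + 12048 × 0.668/16384 V = 0.37121484375 V.
e = 0.37122043 − (0.37121484375) = +5.59 µV.

+5.59 µV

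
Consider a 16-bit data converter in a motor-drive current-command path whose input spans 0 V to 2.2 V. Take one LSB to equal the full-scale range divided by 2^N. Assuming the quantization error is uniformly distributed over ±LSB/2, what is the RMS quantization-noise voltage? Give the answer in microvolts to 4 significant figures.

Full-scale range = 2.2 V.
LSB = 2.2 V ÷ 2^16 = 2.2/65536 V = 33.5693 µV.
For a uniform distribution on [−LSB/2, +LSB/2], V_rms = LSB/√12 = 33.5693 µV/3.4641 = 9.691 µV.

9.691 µV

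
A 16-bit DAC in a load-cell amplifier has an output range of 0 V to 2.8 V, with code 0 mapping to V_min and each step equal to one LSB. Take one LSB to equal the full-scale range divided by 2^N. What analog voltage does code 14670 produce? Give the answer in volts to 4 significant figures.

0.6268 V

Range is 2.8 V. LSB = 2.8 V / 2^16.
V_out = 0 + 14670 × (2.8/65536) V
      = 0 + 0.626770 = 0.626770 V.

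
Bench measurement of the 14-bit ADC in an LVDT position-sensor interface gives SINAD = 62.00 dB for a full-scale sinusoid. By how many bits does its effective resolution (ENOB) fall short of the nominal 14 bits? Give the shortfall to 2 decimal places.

3.99 bits

N_eff = (62.00 − 1.76)/6.02 = 10.0066 bits.
14 − 10.0066 = 3.99 bits below nominal.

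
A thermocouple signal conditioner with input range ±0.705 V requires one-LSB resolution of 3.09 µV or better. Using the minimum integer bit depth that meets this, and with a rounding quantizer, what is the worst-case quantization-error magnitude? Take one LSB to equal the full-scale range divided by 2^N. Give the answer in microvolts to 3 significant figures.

1.34 µV

Span: 0.705 V − (-0.705 V) = 1.41 V.
1.41 V / 3.09 µV = 456300. Since 2^18 = 262144 and 2^19 = 524288, N = 19.
One LSB is 1.41 V / 524288 = 2.6894 µV.
Half an LSB is 1.34 µV.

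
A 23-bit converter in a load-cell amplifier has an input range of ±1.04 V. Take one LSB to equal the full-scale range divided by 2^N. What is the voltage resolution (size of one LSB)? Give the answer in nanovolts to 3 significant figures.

248 nV

Span: 1.04 V − (-1.04 V) = 2.08 V.
Number of codes = 2^23 = 8388608.
Step size = 2.08/8388608 V = 248 nV.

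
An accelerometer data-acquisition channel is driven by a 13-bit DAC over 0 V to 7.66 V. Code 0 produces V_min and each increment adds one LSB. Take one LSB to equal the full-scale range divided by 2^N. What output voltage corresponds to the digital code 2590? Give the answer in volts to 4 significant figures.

2.422 V

V_FS = 7.66 V. LSB = 7.66 V / 2^13.
V_out = V_min + code × LSB = 0 V + 2590 × 7.66 V / 8192
      = 0 + 2.42180 = 2.42180 V.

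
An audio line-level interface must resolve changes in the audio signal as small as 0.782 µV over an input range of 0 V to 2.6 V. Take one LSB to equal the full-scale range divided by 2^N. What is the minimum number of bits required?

22 bits

Full-scale range = 2.6 V.
Required number of levels: 2.6/0.782 µV = 3.3248e6; smallest N with 2^N ≥ that is 22.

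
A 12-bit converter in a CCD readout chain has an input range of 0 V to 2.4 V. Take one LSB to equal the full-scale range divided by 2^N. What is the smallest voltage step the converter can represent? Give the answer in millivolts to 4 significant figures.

V_FS = 2.4 V.
Number of codes = 2^12 = 4096.
Step size = 2.4/4096 V = 0.5859 mV.

0.5859 mV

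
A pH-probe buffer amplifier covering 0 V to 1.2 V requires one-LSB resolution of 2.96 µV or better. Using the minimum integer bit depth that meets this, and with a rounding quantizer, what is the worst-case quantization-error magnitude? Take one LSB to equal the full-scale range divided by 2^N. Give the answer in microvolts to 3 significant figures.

V_FS = 1.2 V.
Required number of levels: 1.2/2.96 µV = 405410; smallest N with 2^N ≥ that is 19.
One LSB is 1.2 V / 524288 = 2.2888 µV.
|e|_max = LSB/2 = 1.14 µV.

1.14 µV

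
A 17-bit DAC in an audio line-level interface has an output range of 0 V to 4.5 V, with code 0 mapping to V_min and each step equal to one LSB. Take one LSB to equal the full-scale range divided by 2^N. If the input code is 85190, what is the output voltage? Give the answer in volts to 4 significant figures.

Span = 4.5 V. LSB = 4.5 V / 2^17.
V_out = V_min + code × LSB = 0 V + 85190 × 4.5 V / 131072
      = 0 + 2.92477 = 2.92477 V.

2.925 V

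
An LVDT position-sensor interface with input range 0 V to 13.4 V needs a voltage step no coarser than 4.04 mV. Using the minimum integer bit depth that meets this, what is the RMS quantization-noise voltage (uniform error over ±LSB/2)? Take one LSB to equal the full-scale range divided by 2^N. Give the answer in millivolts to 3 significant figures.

Full-scale range = 13.4 V.
Required number of levels: 13.4/4.04 mV = 3316.8; smallest N with 2^N ≥ that is 12.
One LSB is 13.4 V / 4096 = 3.2715 mV.
RMS noise = LSB/√12 = 0.944 mV.

0.944 mV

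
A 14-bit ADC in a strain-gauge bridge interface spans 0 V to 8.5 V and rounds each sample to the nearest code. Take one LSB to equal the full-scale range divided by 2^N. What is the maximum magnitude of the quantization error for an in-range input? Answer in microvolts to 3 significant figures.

V_FS = 8.5 V.
One LSB is 8.5 V / 16384 = 0.51880 mV.
Worst-case error for round-to-nearest is half an LSB: 259 µV.

259 µV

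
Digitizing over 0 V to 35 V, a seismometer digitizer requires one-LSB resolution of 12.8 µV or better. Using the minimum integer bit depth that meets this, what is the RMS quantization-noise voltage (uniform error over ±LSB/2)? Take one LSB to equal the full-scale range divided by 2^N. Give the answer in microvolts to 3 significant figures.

2.41 µV

Range is 35 V.
Required number of levels: 35/12.8 µV = 2.7344e6; smallest N with 2^N ≥ that is 22.
LSB = 35 V ÷ 2^22 = 35/4194304 V = 8.3447 µV.
V_rms = LSB/√12 = 2.41 µV.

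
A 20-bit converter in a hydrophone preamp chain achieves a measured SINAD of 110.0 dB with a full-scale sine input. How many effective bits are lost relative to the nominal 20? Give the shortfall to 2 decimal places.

2.02 bits

ENOB = (SINAD − 1.76)/6.02 = (110.0 − 1.76)/6.02 = 17.9801 bits.
Shortfall = 20 − 17.9801 = 2.0199 bits.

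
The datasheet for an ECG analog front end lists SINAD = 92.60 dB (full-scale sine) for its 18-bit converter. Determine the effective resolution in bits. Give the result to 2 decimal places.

ENOB = (92.60 − 1.76)/6.02 = 15.0897 bits.

15.09 bits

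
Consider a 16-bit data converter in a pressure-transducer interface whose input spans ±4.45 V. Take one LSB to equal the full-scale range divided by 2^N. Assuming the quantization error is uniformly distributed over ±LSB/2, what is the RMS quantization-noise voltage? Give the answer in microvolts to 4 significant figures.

39.20 µV

Span: 4.45 V − (-4.45 V) = 8.9 V.
One LSB is 8.9 V / 65536 = 135.803 µV.
For a uniform distribution on [−LSB/2, +LSB/2], V_rms = LSB/√12 = 135.803 µV/3.4641 = 39.20 µV.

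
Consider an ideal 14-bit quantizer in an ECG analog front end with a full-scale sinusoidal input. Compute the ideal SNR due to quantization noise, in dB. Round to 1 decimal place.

SNR = 6.02·14 + 1.76 = 86.04 dB.

86.0 dB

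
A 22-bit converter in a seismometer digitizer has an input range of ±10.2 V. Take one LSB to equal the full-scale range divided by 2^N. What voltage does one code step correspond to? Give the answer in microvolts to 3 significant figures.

4.86 µV

Full-scale range = 10.2 V − (-10.2 V) = 20.4 V.
2^22 = 4194304 levels.
Step size = 20.4/4194304 V = 4.86 µV.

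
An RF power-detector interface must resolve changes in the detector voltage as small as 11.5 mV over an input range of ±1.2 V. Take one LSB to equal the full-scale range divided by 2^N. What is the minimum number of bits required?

The full-scale span is 1.2 − (-1.2) = 2.4 V.
Required number of levels: 2.4/11.5 mV = 208.70; smallest N with 2^N ≥ that is 8.

8 bits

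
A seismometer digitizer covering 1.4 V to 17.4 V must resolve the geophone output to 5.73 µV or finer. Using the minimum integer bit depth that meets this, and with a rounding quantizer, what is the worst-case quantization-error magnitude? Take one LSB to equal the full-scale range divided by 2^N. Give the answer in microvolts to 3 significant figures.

1.91 µV

The full-scale span is 17.4 − (1.4) = 16 V.
Levels needed ≥ 16/5.73 µV = 2.792e6. 2^22 = 4194304 suffices, so N_min = 22.
LSB = 16 V / 2^22 = 3.8147 µV.
Max error for round-to-nearest is LSB/2 = 1.91 µV.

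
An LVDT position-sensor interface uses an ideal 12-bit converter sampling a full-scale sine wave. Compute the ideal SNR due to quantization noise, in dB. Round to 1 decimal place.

74.0 dB

For an ideal N-bit converter with full-scale sine input, SNR = 6.02 N + 1.76 dB. SNR = 6.02 × 12 + 1.76 = 72.24 + 1.76 = 74.00 dB.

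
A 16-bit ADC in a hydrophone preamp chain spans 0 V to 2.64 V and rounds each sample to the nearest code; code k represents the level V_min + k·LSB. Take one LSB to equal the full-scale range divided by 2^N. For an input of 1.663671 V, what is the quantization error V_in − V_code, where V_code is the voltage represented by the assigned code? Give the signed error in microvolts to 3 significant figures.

+15.0 µV

Full-scale range = 2.64 V. LSB = 2.64 V / 2^16 ≈ 40.28 µV.
(1.663671 − (0)) / LSB = 1.663671 × 65536/2.64 = 41299.3722. Nearest integer: k = 41299.
V_code = V_min + k × range/2^16 = 0 + 41299 × 2.64/65536 = 1.6636560059 V.
e = 1.663671 − (1.6636560059) = +15.0 µV.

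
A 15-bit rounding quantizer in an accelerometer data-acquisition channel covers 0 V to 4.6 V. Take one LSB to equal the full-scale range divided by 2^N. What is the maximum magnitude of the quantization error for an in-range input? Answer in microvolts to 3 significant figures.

V_FS = 4.6 V.
LSB = 4.6 V / 2^15 = 140.38 µV.
Worst-case error for round-to-nearest is half an LSB: 70.2 µV.

70.2 µV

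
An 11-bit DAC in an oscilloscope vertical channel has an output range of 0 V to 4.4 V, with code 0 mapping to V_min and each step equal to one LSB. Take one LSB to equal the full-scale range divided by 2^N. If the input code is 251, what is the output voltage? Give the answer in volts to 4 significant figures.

0.5393 V

Range is 4.4 V. LSB = 4.4 V / 2^11.
Output = V_min + (251/2048) × range = 0 + 0.122559 × 4.4 V
      = 0 V + 0.539258 V = 0.539258 V.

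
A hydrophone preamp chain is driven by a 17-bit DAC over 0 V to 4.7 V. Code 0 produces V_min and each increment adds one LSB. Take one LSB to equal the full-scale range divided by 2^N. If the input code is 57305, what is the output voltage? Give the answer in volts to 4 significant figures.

2.055 V

Full-scale range = 4.7 V. LSB = 4.7 V / 2^17.
V_out = 0 + 57305 × (4.7/131072) V
      = 0 V + 2.05485 V = 2.05485 V.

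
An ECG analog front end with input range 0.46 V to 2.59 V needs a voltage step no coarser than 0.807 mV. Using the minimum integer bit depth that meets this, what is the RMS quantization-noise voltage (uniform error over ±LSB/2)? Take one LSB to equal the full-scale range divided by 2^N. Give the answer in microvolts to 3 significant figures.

150 µV

Range = 2.59 − (0.46) = 2.13 V.
2.13 V / 0.807 mV = 2639. Since 2^11 = 2048 and 2^12 = 4096, N = 12.
LSB = 2.13 V / 2^12 = 0.52002 mV.
σ_q = LSB/√12 = 0.52002 mV/3.4641 = 150 µV.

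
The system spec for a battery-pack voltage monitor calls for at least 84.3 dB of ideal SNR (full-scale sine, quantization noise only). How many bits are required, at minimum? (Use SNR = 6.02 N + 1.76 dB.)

14 bits

6.02 N + 1.76 ≥ 84.3 gives N ≥ 13.711, so the minimum integer is 14.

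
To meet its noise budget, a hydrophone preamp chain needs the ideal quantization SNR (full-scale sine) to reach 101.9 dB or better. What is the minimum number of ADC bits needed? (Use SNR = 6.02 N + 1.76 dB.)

N ≥ (101.9 − 1.76)/6.02 = 16.635 → N_min = 17.

17 bits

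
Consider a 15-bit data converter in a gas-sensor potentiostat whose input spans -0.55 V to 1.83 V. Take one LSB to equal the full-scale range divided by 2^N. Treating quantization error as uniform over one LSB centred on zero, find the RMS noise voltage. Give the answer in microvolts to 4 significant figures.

20.97 µV

Span: 1.83 V − (-0.55 V) = 2.38 V.
LSB = 2.38 V ÷ 2^15 = 2.38/32768 V = 72.6318 µV.
σ_q = LSB/√12 = 72.6318 µV/3.4641 = 20.97 µV.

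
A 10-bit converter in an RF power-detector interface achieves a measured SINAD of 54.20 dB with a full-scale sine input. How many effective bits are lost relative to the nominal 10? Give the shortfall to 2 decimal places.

1.29 bits

N_eff = (54.20 − 1.76)/6.02 = 8.7110 bits.
Shortfall = 10 − 8.7110 = 1.2890 bits.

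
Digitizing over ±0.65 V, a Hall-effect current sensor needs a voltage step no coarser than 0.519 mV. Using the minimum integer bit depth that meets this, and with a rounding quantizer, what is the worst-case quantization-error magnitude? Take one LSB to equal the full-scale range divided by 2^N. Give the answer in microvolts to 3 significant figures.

159 µV

Span: 0.65 V − (-0.65 V) = 1.3 V.
Required number of levels: 1.3/0.519 mV = 2504.8; smallest N with 2^N ≥ that is 12.
Step size = 1.3/4096 V = 317.38 µV.
Max error for round-to-nearest is LSB/2 = 159 µV.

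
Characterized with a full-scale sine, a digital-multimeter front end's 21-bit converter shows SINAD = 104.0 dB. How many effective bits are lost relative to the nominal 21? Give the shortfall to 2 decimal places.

ENOB = (SINAD − 1.76)/6.02 = (104.0 − 1.76)/6.02 = 16.9834 bits.
Lost resolution: 21 − 16.9834 = 4.0166 bits.

4.02 bits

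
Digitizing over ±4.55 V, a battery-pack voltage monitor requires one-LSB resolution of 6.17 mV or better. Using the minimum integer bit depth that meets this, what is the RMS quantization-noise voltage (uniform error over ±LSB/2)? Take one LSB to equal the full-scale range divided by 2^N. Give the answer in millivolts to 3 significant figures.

The full-scale span is 4.55 − (-4.55) = 9.1 V.
9.1 V / 6.17 mV = 1475. Since 2^10 = 1024 and 2^11 = 2048, N = 11.
LSB = 9.1 V / 2^11 = 4.4434 mV.
RMS noise = LSB/√12 = 1.28 mV.

1.28 mV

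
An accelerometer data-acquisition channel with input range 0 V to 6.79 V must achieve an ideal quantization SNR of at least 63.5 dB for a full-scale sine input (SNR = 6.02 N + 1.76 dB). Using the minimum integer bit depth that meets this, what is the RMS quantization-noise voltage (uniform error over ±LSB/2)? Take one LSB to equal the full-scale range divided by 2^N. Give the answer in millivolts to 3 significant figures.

V_FS = 6.79 V.
Solving 6.02 N ≥ 63.5 − 1.76: N ≥ 10.256. Round up → N = 11.
LSB = 6.79 V ÷ 2^11 = 6.79/2048 V = 3.3154 mV.
RMS noise = LSB/√12 = 0.957 mV.

0.957 mV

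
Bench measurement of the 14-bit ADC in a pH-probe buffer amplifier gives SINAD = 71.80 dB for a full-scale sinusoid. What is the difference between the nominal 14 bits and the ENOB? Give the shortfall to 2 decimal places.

2.37 bits

ENOB = (SINAD − 1.76)/6.02 = (71.80 − 1.76)/6.02 = 11.6346 bits.
Shortfall = 14 − 11.6346 = 2.3654 bits.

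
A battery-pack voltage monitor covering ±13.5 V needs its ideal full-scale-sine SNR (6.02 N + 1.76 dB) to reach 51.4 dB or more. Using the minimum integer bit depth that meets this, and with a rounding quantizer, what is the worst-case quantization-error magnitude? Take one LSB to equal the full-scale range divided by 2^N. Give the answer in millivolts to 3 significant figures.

The full-scale span is 13.5 − (-13.5) = 27 V.
N ≥ (51.4 − 1.76)/6.02 = 8.246 → N_min = 9.
Step size = 27/512 V = 52.734 mV.
Half an LSB is 26.4 mV.

26.4 mV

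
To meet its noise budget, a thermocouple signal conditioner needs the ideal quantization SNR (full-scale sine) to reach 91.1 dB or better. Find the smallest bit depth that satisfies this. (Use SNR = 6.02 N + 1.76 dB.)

Required N = ⌈(91.1 − 1.76)/6.02⌉ = ⌈14.841⌉ = 15.

15 bits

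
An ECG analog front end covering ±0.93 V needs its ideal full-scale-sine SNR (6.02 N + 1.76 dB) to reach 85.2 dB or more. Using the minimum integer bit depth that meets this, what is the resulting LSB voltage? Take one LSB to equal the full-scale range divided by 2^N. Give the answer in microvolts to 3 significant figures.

114 µV

The full-scale span is 0.93 − (-0.93) = 1.86 V.
6.02 N + 1.76 ≥ 85.2 gives N ≥ 13.860, so the minimum integer is 14.
Step size = 1.86/16384 V = 114 µV.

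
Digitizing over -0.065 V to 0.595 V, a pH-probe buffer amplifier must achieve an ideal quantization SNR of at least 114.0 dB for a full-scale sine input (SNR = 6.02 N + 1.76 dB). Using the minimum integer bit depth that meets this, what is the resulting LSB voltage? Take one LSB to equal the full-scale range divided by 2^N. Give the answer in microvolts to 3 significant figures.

Range = 0.595 − (-0.065) = 0.66 V.
Solving 6.02 N ≥ 114.0 − 1.76: N ≥ 18.645. Round up → N = 19.
One LSB is 0.66 V / 524288 = 1.26 µV.

1.26 µV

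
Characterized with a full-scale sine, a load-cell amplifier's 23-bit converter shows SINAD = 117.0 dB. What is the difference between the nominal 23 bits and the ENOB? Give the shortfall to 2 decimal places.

3.86 bits

ENOB = (SINAD − 1.76)/6.02 = (117.0 − 1.76)/6.02 = 19.1429 bits.
Shortfall = 23 − 19.1429 = 3.8571 bits.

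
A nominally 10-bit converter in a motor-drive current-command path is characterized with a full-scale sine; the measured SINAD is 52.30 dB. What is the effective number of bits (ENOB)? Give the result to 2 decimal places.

8.40 bits

ENOB = (SINAD − 1.76) / 6.02 = (52.30 − 1.76) / 6.02 = 50.54 / 6.02 = 8.3953.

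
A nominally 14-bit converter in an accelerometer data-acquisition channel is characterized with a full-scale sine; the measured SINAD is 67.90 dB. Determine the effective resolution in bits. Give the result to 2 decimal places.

(67.90 − 1.76) / 6.02 = 66.14/6.02 = 10.9867 effective bits.

10.99 bits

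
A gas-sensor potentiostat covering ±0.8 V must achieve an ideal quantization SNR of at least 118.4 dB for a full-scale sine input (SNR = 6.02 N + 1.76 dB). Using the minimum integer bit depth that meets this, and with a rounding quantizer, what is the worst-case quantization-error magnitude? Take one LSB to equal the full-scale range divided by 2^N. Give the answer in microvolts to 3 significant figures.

0.763 µV

Span: 0.8 V − (-0.8 V) = 1.6 V.
N ≥ (118.4 − 1.76)/6.02 = 19.375 → N_min = 20.
Step size = 1.6/1048576 V = 1.5259 µV.
Max error for round-to-nearest is LSB/2 = 0.763 µV.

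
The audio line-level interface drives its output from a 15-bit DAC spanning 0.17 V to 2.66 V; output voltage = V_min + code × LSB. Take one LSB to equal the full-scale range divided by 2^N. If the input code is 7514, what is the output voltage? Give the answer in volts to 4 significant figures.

0.7410 V

The full-scale span is 2.66 − (0.17) = 2.49 V. LSB = 2.49 V / 2^15.
Output = V_min + (7514/32768) × range = 0.17 + 0.229309 × 2.49 V
      = 0.17 V + 0.570980 V = 0.740980 V.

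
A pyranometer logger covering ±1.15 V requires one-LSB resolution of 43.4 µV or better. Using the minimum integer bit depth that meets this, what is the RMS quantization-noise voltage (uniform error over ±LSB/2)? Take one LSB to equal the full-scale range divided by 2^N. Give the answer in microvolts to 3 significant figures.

10.1 µV

Range = 1.15 − (-1.15) = 2.3 V.
2.3 V / 43.4 µV = 53000. Since 2^15 = 32768 and 2^16 = 65536, N = 16.
LSB = 2.3 V ÷ 2^16 = 2.3/65536 V = 35.095 µV.
RMS noise = LSB/√12 = 10.1 µV.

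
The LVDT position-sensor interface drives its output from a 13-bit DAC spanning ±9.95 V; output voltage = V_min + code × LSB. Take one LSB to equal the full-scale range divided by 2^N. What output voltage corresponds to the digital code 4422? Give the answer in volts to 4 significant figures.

Range = 9.95 − (-9.95) = 19.9 V. LSB = 19.9 V / 2^13.
Output = V_min + (4422/8192) × range = -9.95 + 0.539795 × 19.9 V
      = -9.95 V + 10.7419 V = 0.791919 V.

0.7919 V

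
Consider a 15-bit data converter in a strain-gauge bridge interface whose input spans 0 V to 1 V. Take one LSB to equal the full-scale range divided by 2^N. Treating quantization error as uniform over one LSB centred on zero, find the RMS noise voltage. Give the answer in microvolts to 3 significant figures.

8.81 µV

Span = 1 V.
LSB = 1 V ÷ 2^15 = 1/32768 V = 30.518 µV.
σ_q = LSB/√12 = 30.518 µV/3.4641 = 8.81 µV.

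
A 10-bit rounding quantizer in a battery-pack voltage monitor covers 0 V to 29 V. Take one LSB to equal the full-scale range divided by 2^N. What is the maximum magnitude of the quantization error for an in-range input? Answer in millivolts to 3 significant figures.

V_FS = 29 V.
LSB = 29 V / 2^10 = 28.320 mV.
Worst-case error for round-to-nearest is half an LSB: 14.2 mV.

14.2 mV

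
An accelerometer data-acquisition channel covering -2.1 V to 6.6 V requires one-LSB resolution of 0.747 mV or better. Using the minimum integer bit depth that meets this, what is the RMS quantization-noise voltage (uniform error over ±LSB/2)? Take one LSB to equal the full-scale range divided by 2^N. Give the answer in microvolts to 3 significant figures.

Full-scale range = 6.6 V − (-2.1 V) = 8.7 V.
Levels needed ≥ 8.7/0.747 mV = 11650. 2^14 = 16384 suffices, so N_min = 14.
LSB = 8.7 V ÷ 2^14 = 8.7/16384 V = 0.53101 mV.
V_rms = LSB/√12 = 153 µV.

153 µV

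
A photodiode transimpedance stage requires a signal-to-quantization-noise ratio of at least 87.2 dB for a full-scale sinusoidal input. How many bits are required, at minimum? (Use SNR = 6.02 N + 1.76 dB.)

15 bits

Required N = ⌈(87.2 − 1.76)/6.02⌉ = ⌈14.193⌉ = 15.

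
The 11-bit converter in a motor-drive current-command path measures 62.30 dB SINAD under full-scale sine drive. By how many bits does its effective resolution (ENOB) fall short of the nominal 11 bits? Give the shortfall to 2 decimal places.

0.94 bits

ENOB = (SINAD − 1.76)/6.02 = (62.30 − 1.76)/6.02 = 10.0565 bits.
Lost resolution: 11 − 10.0565 = 0.9435 bits.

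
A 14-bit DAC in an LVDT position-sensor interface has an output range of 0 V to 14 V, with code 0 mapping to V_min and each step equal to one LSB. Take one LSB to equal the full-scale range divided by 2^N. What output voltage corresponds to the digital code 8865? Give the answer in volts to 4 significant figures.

Range is 14 V. LSB = 14 V / 2^14.
V_out = V_min + code × LSB = 0 V + 8865 × 14 V / 16384
      = 0 V + 7.57507 V = 7.57507 V.

7.575 V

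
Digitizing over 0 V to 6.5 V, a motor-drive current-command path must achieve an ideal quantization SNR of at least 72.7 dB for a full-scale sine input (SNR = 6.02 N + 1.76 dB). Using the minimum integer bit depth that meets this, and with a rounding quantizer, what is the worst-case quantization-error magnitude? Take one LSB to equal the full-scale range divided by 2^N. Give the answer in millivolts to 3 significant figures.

Span = 6.5 V.
Required N = ⌈(72.7 − 1.76)/6.02⌉ = ⌈11.784⌉ = 12.
LSB = 6.5 V ÷ 2^12 = 6.5/4096 V = 1.5869 mV.
|e|_max = LSB/2 = 0.793 mV.

0.793 mV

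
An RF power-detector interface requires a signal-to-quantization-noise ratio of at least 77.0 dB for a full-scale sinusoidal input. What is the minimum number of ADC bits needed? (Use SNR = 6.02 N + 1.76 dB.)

N ≥ (77.0 − 1.76)/6.02 = 12.498 → N_min = 13.

13 bits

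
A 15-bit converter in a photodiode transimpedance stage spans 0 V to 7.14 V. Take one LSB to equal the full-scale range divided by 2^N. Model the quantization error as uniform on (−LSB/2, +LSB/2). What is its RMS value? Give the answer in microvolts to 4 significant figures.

62.90 µV

Range is 7.14 V.
LSB = 7.14 V / 2^15 = 217.896 µV.
For a uniform distribution on [−LSB/2, +LSB/2], V_rms = LSB/√12 = 217.896 µV/3.4641 = 62.90 µV.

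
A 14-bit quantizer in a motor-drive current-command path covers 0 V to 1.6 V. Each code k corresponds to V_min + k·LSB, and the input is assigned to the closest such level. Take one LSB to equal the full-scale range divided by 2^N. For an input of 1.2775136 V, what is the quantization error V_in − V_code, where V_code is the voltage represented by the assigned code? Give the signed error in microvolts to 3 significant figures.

Full-scale range = 1.6 V. LSB = 1.6 V / 2^14 ≈ 97.66 µV.
Position in LSBs: (1.2775136 − (0)) × 16384/1.6 = 13081.7393; rounding gives k = 13082.
V_code = 0 + (13082/16384) × 1.6 = 1.2775390625 V.
e = 1.2775136 − (1.2775390625) = −25.5 µV.

−25.5 µV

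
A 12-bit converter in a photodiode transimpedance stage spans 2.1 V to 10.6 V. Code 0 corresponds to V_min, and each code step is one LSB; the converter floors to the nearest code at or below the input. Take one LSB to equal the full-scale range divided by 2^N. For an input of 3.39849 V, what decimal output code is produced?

625

The full-scale span is 10.6 − (2.1) = 8.5 V. LSB = 8.5 V / 2^12 ≈ 2.075 mV.
V_in − V_min = 3.39849 − (2.1) = 1.29849 V.
Divide by LSB: 1.29849 × 4096/8.5 = 625.7194.
Truncating gives code 625.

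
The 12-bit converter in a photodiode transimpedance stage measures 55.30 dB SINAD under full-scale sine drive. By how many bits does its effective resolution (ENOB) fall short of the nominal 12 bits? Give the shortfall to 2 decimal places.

Effective bits = (55.30 − 1.76)/6.02 = 8.8937.
12 − 8.8937 = 3.11 bits below nominal.

3.11 bits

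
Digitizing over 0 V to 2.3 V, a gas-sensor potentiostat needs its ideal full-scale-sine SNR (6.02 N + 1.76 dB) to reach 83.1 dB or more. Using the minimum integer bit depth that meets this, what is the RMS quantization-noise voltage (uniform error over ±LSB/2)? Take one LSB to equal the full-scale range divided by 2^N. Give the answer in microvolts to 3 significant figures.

Span = 2.3 V.
Solving 6.02 N ≥ 83.1 − 1.76: N ≥ 13.512. Round up → N = 14.
One LSB is 2.3 V / 16384 = 140.38 µV.
σ_q = LSB/√12 = 140.38 µV/3.4641 = 40.5 µV.

40.5 µV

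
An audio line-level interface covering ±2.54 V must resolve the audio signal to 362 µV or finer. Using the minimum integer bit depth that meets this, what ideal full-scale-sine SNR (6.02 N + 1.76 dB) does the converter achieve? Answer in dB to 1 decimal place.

Span: 2.54 V − (-2.54 V) = 5.08 V.
5.08 V / 362 µV = 14030. Since 2^13 = 8192 and 2^14 = 16384, N = 14.
SNR = 6.02 × 14 + 1.76 = 86.04 dB.

86.0 dB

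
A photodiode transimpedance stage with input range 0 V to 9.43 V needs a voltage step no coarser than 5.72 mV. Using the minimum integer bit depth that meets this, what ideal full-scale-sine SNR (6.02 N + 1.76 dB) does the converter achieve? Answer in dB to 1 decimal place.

68.0 dB

Range is 9.43 V.
9.43 V / 5.72 mV = 1649. Since 2^10 = 1024 and 2^11 = 2048, N = 11.
SNR = 6.02 × 11 + 1.76 = 67.98 dB.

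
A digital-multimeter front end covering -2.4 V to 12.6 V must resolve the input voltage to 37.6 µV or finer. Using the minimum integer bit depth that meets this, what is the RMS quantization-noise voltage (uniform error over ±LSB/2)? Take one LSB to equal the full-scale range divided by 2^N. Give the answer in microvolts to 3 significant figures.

8.26 µV

Span: 12.6 V − (-2.4 V) = 15 V.
15 V / 37.6 µV = 398900. Since 2^18 = 262144 and 2^19 = 524288, N = 19.
Step size = 15/524288 V = 28.610 µV.
V_rms = LSB/√12 = 8.26 µV.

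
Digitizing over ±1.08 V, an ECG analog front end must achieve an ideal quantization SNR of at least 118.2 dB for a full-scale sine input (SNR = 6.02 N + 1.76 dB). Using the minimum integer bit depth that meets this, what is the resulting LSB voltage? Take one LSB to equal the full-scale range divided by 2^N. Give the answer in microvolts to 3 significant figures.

2.06 µV

Full-scale range = 1.08 V − (-1.08 V) = 2.16 V.
N ≥ (118.2 − 1.76)/6.02 = 19.342 → N_min = 20.
One LSB is 2.16 V / 1048576 = 2.06 µV.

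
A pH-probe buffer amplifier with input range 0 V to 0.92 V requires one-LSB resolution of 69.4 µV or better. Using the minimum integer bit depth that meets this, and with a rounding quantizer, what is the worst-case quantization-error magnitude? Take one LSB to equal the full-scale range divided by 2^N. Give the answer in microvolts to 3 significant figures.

28.1 µV

V_FS = 0.92 V.
0.92 V / 69.4 µV = 13260. Since 2^13 = 8192 and 2^14 = 16384, N = 14.
LSB = 0.92 V / 2^14 = 56.152 µV.
Max error for round-to-nearest is LSB/2 = 28.1 µV.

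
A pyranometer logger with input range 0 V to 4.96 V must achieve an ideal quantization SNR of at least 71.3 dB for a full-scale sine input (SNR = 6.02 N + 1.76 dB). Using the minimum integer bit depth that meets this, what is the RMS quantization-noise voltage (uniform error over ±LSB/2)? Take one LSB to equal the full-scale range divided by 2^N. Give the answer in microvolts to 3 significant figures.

Span = 4.96 V.
N ≥ (71.3 − 1.76)/6.02 = 11.551 → N_min = 12.
Step size = 4.96/4096 V = 1.2109 mV.
V_rms = LSB/√12 = 350 µV.

350 µV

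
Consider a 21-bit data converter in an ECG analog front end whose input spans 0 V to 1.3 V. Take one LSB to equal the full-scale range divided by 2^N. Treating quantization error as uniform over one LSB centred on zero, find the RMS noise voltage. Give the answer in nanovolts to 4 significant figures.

V_FS = 1.3 V.
LSB = 1.3 V ÷ 2^21 = 1.3/2097152 V = 0.619888 µV.
V_rms = LSB/√12 = 0.619888 µV / √12 = 178.9 nV.

178.9 nV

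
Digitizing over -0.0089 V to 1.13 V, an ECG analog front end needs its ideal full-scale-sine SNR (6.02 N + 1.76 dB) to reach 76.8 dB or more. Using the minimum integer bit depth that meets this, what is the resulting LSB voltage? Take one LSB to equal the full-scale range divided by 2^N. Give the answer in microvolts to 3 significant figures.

Span: 1.13 V − (-0.0089 V) = 1.1389 V.
N ≥ (76.8 − 1.76)/6.02 = 12.465 → N_min = 13.
LSB = 1.1389 V / 2^13 = 139 µV.

139 µV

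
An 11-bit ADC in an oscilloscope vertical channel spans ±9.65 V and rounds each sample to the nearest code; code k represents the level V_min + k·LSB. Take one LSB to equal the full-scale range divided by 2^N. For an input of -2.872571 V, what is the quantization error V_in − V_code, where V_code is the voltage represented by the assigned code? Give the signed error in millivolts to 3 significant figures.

+1.70 mV

The full-scale span is 9.65 − (-9.65) = 19.3 V. LSB = 19.3 V / 2^11 ≈ 9.424 mV.
(-2.872571 − (-9.65)) / LSB = 6.777429 × 2048/19.3 = 719.1800. Nearest integer: k = 719.
V_code = -9.65 + (719/2048) × 19.3 = -2.874267578 V.
e = -2.872571 − (-2.874267578) = +1.70 mV.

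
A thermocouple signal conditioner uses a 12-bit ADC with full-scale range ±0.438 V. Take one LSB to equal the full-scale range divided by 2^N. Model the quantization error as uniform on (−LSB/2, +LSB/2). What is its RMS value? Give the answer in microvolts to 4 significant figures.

61.74 µV

Range = 0.438 − (-0.438) = 0.876 V.
LSB = 0.876 V / 2^12 = 213.867 µV.
For a uniform distribution on [−LSB/2, +LSB/2], V_rms = LSB/√12 = 213.867 µV/3.4641 = 61.74 µV.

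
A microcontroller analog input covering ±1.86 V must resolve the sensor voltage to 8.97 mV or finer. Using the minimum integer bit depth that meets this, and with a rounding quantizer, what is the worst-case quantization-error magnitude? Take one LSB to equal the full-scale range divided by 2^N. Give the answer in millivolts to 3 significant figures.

3.63 mV

The full-scale span is 1.86 − (-1.86) = 3.72 V.
Need 2^N ≥ 3.72 V / 8.97 mV = 414.7 → N_min = 9.
LSB = 3.72 V ÷ 2^9 = 3.72/512 V = 7.2656 mV.
|e|_max = LSB/2 = 3.63 mV.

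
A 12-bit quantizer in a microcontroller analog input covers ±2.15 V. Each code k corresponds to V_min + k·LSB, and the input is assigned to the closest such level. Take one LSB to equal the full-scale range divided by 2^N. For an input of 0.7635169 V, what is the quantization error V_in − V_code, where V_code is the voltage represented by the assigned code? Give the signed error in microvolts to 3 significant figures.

+309 µV

Span: 2.15 V − (-2.15 V) = 4.3 V. LSB = 4.3 V / 2^12 ≈ 1.050 mV.
(V_in − V_min)/LSB = (0.7635169 − (-2.15)) × 4096/4.3 = 2775.2942 → nearest code k = 2775.
V_code = -2.15 + (2775/4096) × 4.3 = 0.7632080078 V.
Error = V_in − V_code = 0.7635169 − (0.7632080078) = +309 µV.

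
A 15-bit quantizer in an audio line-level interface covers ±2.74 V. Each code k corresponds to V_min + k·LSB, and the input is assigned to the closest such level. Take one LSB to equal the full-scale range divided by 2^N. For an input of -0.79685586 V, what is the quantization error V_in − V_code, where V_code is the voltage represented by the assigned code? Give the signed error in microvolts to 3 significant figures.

+25.2 µV

Range = 2.74 − (-2.74) = 5.48 V. LSB = 5.48 V / 2^15 ≈ 167.2 µV.
(-0.79685586 − (-2.74)) / LSB = 1.94314414 × 32768/5.48 = 11619.1509. Nearest integer: k = 11619.
Reconstructed level: -2.74 + 11619 × 5.48/32768 V = -0.79688110352 V.
V_in − V_code = -0.79685586 − (-0.79688110352) = +25.2 µV.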